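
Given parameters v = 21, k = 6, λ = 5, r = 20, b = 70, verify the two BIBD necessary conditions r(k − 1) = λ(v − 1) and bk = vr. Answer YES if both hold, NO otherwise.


Condition (i): r(k − 1) = 20·5 = 100; λ(v − 1) = 5·20 = 100. Match? YES.
Condition (ii): bk = 70·6 = 420; vr = 21·20 = 420. Match? YES.
Both conditions hold? YES.

YES


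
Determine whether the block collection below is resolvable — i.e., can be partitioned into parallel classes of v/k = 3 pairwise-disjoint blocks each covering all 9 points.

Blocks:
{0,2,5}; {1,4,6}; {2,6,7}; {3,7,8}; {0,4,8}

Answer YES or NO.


v = 9, block size k = 3, number of blocks = 5.
For resolvability, blocks must partition into parallel classes of size v/k = 3.
Total blocks must therefore be a multiple of 3: 5 = 3·1 + 2 ⇒ not divisible ✗.
Resolvable? NO.

NO


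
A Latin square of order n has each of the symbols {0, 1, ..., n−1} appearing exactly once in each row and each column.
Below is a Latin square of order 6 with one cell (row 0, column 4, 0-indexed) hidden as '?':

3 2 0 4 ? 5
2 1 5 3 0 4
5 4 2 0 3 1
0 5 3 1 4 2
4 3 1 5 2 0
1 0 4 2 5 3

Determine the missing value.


Row 0 contains symbols [0, 2, 3, 4, 5] — missing [1].
Column 4 contains symbols [0, 2, 3, 4, 5] — missing [1].
The missing symbol must appear in both missing sets; intersection = [1].
Therefore the hidden value is 1.

Missing value = 1.


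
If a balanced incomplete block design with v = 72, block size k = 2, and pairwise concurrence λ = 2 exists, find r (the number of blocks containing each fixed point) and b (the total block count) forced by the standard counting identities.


Any 2-(v, k, λ) BIBD satisfies two necessary conditions:
  (i)  Each point sits in r blocks, and counting incidences through any fixed point gives r(k − 1) = λ(v − 1), so r = λ(v − 1)/(k − 1).
  (ii) Total incidences bk = vr, so b = vr/k.
Step 1: r = λ(v − 1)/(k − 1) = 2·(72 − 1)/(2 − 1) = 2·71/1 = 142/1 = 142.
Step 2: b = vr/k = 72·142/2 = 10224/2 = 5112.
Check integrality: r = 142 ∈ Z ✓, b = 5112 ∈ Z ✓.
(These identities are necessary conditions: they determine r and b for any design with these parameters, but do not by themselves prove that one exists.)

r = 142, b = 5112.


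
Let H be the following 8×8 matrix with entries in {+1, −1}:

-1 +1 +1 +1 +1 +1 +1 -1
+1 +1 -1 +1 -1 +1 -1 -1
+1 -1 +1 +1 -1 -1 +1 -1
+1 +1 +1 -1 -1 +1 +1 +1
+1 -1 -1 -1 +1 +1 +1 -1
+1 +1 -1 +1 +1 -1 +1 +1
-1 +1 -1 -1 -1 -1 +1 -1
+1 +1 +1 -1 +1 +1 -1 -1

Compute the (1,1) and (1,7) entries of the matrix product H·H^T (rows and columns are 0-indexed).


Row 1 of H: [1, 1, -1, 1, -1, 1, -1, -1].
Row 7 of H: [1, 1, 1, -1, 1, 1, -1, -1].
(H·H^T)[1][1] = Σ_j H[1][j]·H[1][j] = (1)² + (1)² + (-1)² + (1)² + (-1)² + (1)² + (-1)² + (-1)² = 1 + 1 + 1 + 1 + 1 + 1 + 1 + 1 = 8.
(H·H^T)[1][7] = Σ_j H[1][j]·H[7][j] = (1)·(1) + (1)·(1) + (-1)·(1) + (1)·(-1) + (-1)·(1) + (1)·(1) + (-1)·(-1) + (-1)·(-1) = 1 + 1 + -1 + -1 + -1 + 1 + 1 + 1 = 2.
Rows 1 and 7 are not orthogonal (dot product = 2 ≠ 0), so H is not a Hadamard matrix.

(1,1) entry = 8; (1,7) entry = 2.


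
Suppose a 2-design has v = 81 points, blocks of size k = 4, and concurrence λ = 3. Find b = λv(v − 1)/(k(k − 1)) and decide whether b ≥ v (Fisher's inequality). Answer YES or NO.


r = λ(v − 1)/(k − 1) = 3·80/3 = 80.
b = vr/k = 81·80/4 = 1620.
Fisher's inequality: b ≥ v ⇔ 1620 ≥ 81? YES.

YES


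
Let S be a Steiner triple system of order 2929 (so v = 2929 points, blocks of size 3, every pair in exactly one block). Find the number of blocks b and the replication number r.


An STS(v) is a 2-(v, 3, 1) BIBD: block size k = 3, λ = 1.
Replication: r(k − 1) = λ(v − 1) ⇒ r·2 = 2929 − 1 = 2928 ⇒ r = 1464.
Block count: bk = vr ⇒ b·3 = 2929·1464 = 4288056 ⇒ b = 1429352.

r = 1464, b = 1429352.


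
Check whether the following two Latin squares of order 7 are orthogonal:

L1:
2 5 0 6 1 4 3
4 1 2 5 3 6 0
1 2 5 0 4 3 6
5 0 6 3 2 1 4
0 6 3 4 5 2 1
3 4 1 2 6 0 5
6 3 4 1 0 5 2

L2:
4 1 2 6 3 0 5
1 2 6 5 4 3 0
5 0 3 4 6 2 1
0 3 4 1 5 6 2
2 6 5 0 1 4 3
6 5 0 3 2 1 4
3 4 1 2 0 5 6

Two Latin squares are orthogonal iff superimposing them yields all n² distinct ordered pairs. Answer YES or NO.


Form the n² = 49 superimposed pairs (L1[i][j], L2[i][j]), row by row (rows and columns indexed from 0):
row 0: (2,4) (5,1) (0,2) (6,6) (1,3) (4,0) (3,5)
row 1: (4,1) (1,2) (2,6) (5,5) (3,4) (6,3) (0,0)
row 2: (1,5) (2,0) (5,3) (0,4) (4,6) (3,2) (6,1)
row 3: (5,0) (0,3) (6,4) (3,1) (2,5) (1,6) (4,2)
row 4: (0,2) (6,6) (3,5) (4,0) (5,1) (2,4) (1,3)
row 5: (3,6) (4,5) (1,0) (2,3) (6,2) (0,1) (5,4)
row 6: (6,3) (3,4) (4,1) (1,2) (0,0) (5,5) (2,6)
Orthogonality requires all 49 pairs distinct.
But the pair (0,2) repeats: cell (0,2) has L1 = 0, L2 = 2, and cell (4,0) has L1 = 0, L2 = 2.
A repeated pair means some other pair never occurs (only 35 distinct pairs out of 49), so the squares are not orthogonal.
Conclusion: NO.

NO


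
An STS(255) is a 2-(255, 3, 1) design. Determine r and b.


An STS(v) is a 2-(v, 3, 1) BIBD: block size k = 3, λ = 1.
Replication: r(k − 1) = λ(v − 1) ⇒ r·2 = 255 − 1 = 254 ⇒ r = 127.
Block count: bk = vr ⇒ b·3 = 255·127 = 32385 ⇒ b = 10795.
(Check via b = v(v − 1)/6 = 255·254/6 = 64770/6 = 10795.)

r = 127, b = 10795.


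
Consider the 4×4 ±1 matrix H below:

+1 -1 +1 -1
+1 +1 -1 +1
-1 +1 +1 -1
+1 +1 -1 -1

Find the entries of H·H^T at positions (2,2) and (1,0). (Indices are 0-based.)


Row 0 of H: [1, -1, 1, -1].
Row 1 of H: [1, 1, -1, 1].
Row 2 of H: [-1, 1, 1, -1].
(H·H^T)[2][2] = Σ_j H[2][j]·H[2][j] = (-1)² + (1)² + (1)² + (-1)² = 1 + 1 + 1 + 1 = 4.
(H·H^T)[1][0] = Σ_j H[1][j]·H[0][j] = (1)·(1) + (1)·(-1) + (-1)·(1) + (1)·(-1) = 1 + -1 + -1 + -1 = -2.
Rows 1 and 0 are not orthogonal (dot product = -2 ≠ 0), so H is not a Hadamard matrix.

(2,2) entry = 4; (1,0) entry = -2.


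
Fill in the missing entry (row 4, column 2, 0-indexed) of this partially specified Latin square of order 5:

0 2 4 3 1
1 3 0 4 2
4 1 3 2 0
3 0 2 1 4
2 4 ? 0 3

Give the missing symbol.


Row 4 contains symbols [0, 2, 3, 4] — missing [1].
Column 2 contains symbols [0, 2, 3, 4] — missing [1].
The missing symbol must appear in both missing sets; intersection = [1].
Therefore the hidden value is 1.

Missing value = 1.


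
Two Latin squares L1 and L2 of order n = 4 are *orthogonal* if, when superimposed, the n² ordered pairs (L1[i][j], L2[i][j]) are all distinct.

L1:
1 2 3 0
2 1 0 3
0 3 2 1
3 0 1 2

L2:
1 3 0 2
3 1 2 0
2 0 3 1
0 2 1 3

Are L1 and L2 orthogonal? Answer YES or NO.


Form the n² = 16 superimposed pairs (L1[i][j], L2[i][j]), row by row (rows and columns indexed from 0):
row 0: (1,1) (2,3) (3,0) (0,2)
row 1: (2,3) (1,1) (0,2) (3,0)
row 2: (0,2) (3,0) (2,3) (1,1)
row 3: (3,0) (0,2) (1,1) (2,3)
Orthogonality requires all 16 pairs distinct.
But the pair (2,3) repeats: cell (0,1) has L1 = 2, L2 = 3, and cell (1,0) has L1 = 2, L2 = 3.
A repeated pair means some other pair never occurs (only 4 distinct pairs out of 16), so the squares are not orthogonal.
Conclusion: NO.

NO


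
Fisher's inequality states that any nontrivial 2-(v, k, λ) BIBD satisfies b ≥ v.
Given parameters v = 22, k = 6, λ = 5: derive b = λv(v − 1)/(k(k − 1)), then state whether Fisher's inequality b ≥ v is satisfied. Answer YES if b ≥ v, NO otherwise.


b = λv(v − 1)/(k(k − 1)) = 5·22·21/(6·5) = 2310/30 = 77.
Compare with v = 22: b ≥ v, so Fisher's inequality holds.

YES


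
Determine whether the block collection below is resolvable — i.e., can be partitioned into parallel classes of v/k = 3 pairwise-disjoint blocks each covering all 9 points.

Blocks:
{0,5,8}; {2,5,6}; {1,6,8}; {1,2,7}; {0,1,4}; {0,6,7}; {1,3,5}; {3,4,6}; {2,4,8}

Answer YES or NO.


v = 9, block size k = 3, number of blocks = 9.
For resolvability, blocks must partition into parallel classes of size v/k = 3.
Total blocks must therefore be a multiple of 3: 9 = 3·3 + 0 ⇒ divisible ✓.
Consider block {2,5,6}. The only other block(s) in the collection disjoint from it are {0,1,4} — just 1 block(s). Any parallel class containing {2,5,6} would need 2 other blocks each disjoint from it, so no parallel class of size 3 can contain {2,5,6}.
Since every block must belong to some parallel class in a resolution, the collection cannot be partitioned into parallel classes.
Resolvable? NO.

NO


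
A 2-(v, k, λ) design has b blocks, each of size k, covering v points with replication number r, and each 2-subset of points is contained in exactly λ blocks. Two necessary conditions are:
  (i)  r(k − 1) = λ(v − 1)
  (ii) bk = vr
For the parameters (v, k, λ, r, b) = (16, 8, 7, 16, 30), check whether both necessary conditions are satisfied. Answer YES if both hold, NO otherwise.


Condition (i): r(k − 1) = 16·7 = 112; λ(v − 1) = 7·15 = 105. Match? NO.
Condition (ii): bk = 30·8 = 240; vr = 16·16 = 256. Match? NO.
Both conditions hold? NO.

NO


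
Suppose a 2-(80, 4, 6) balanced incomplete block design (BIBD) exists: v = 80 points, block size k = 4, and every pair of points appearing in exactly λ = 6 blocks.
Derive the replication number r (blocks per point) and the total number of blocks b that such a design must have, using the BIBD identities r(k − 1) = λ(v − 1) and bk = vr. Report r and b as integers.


Any 2-(v, k, λ) BIBD satisfies two necessary conditions:
  (i)  Each point sits in r blocks, and counting incidences through any fixed point gives r(k − 1) = λ(v − 1), so r = λ(v − 1)/(k − 1).
  (ii) Total incidences bk = vr, so b = vr/k.
Step 1: r = λ(v − 1)/(k − 1) = 6·(80 − 1)/(4 − 1) = 6·79/3 = 474/3 = 158.
Step 2: b = vr/k = 80·158/4 = 12640/4 = 3160.
Check integrality: r = 158 ∈ Z ✓, b = 3160 ∈ Z ✓.
(These identities are necessary conditions: they determine r and b for any design with these parameters, but do not by themselves prove that one exists.)

r = 158, b = 3160.


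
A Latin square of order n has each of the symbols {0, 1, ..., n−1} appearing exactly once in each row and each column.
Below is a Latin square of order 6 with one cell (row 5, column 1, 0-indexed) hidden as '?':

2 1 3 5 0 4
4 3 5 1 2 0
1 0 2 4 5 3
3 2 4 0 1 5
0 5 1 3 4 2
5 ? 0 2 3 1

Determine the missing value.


Row 5 contains symbols [0, 1, 2, 3, 5] — missing [4].
Column 1 contains symbols [0, 1, 2, 3, 5] — missing [4].
The missing symbol must appear in both missing sets; intersection = [4].
Therefore the hidden value is 4.

Missing value = 4.


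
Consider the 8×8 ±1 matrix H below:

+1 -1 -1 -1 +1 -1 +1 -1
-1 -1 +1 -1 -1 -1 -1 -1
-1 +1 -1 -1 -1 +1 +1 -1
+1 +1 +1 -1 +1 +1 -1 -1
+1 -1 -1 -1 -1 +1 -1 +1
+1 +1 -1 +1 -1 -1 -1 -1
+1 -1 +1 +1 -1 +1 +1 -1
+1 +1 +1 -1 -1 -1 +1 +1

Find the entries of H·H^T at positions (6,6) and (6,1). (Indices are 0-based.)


Row 1 of H: [-1, -1, 1, -1, -1, -1, -1, -1].
Row 6 of H: [1, -1, 1, 1, -1, 1, 1, -1].
(H·H^T)[6][6] = Σ_j H[6][j]·H[6][j] = (1)² + (-1)² + (1)² + (1)² + (-1)² + (1)² + (1)² + (-1)² = 1 + 1 + 1 + 1 + 1 + 1 + 1 + 1 = 8.
(H·H^T)[6][1] = Σ_j H[6][j]·H[1][j] = (1)·(-1) + (-1)·(-1) + (1)·(1) + (1)·(-1) + (-1)·(-1) + (1)·(-1) + (1)·(-1) + (-1)·(-1) = -1 + 1 + 1 + -1 + 1 + -1 + -1 + 1 = 0.
So rows 6 and 1 are orthogonal; the diagonal entry equals n = 8.

(6,6) entry = 8; (6,1) entry = 0.


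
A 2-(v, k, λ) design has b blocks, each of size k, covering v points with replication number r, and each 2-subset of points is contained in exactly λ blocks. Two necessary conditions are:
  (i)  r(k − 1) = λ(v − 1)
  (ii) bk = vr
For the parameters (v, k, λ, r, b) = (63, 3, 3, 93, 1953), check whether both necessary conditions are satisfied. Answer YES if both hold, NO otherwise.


Condition (i): r(k − 1) = 93·2 = 186; λ(v − 1) = 3·62 = 186. Match? YES.
Condition (ii): bk = 1953·3 = 5859; vr = 63·93 = 5859. Match? YES.
Both conditions hold? YES.

YES


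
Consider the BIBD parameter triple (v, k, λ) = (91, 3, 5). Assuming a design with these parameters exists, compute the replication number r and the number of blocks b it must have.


Any 2-(v, k, λ) BIBD satisfies two necessary conditions:
  (i)  Each point sits in r blocks, and counting incidences through any fixed point gives r(k − 1) = λ(v − 1), so r = λ(v − 1)/(k − 1).
  (ii) Total incidences bk = vr, so b = vr/k.
Step 1: r = λ(v − 1)/(k − 1) = 5·(91 − 1)/(3 − 1) = 5·90/2 = 450/2 = 225.
Step 2: b = vr/k = 91·225/3 = 20475/3 = 6825.
Check integrality: r = 225 ∈ Z ✓, b = 6825 ∈ Z ✓.
(These identities are necessary conditions: they determine r and b for any design with these parameters, but do not by themselves prove that one exists.)

r = 225, b = 6825.


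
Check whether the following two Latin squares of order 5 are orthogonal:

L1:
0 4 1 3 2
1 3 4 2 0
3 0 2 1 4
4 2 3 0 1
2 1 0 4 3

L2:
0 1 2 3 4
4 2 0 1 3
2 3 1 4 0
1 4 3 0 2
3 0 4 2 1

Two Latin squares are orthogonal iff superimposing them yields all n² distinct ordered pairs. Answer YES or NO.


Form the n² = 25 superimposed pairs (L1[i][j], L2[i][j]), row by row (rows and columns indexed from 0):
row 0: (0,0) (4,1) (1,2) (3,3) (2,4)
row 1: (1,4) (3,2) (4,0) (2,1) (0,3)
row 2: (3,2) (0,3) (2,1) (1,4) (4,0)
row 3: (4,1) (2,4) (3,3) (0,0) (1,2)
row 4: (2,3) (1,0) (0,4) (4,2) (3,1)
Orthogonality requires all 25 pairs distinct.
But the pair (3,2) repeats: cell (1,1) has L1 = 3, L2 = 2, and cell (2,0) has L1 = 3, L2 = 2.
A repeated pair means some other pair never occurs (only 15 distinct pairs out of 25), so the squares are not orthogonal.
Conclusion: NO.

NO


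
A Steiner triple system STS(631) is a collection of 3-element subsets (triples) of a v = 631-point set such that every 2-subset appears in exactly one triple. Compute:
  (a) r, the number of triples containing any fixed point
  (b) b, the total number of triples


An STS(v) is a 2-(v, 3, 1) BIBD: block size k = 3, λ = 1.
Replication: r(k − 1) = λ(v − 1) ⇒ r·2 = 631 − 1 = 630 ⇒ r = 315.
Block count: b = v(v − 1)/6 = 631·630/6 = 397530/6 = 66255.

r = 315, b = 66255.


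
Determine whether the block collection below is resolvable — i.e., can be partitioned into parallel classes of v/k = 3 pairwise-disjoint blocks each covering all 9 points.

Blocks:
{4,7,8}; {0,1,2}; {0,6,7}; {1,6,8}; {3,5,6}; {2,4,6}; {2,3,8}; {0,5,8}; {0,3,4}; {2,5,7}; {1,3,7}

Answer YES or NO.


v = 9, block size k = 3, number of blocks = 11.
For resolvability, blocks must partition into parallel classes of size v/k = 3.
Total blocks must therefore be a multiple of 3: 11 = 3·3 + 2 ⇒ not divisible ✗.
Resolvable? NO.

NO


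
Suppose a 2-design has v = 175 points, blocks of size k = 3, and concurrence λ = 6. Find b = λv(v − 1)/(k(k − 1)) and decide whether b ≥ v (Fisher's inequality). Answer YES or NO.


b = λv(v − 1)/(k(k − 1)) = 6·175·174/(3·2) = 182700/6 = 30450.
Compare with v = 175: b ≥ v, so Fisher's inequality holds.

YES


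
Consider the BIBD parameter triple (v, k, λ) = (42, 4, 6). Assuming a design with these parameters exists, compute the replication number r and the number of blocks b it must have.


Any 2-(v, k, λ) BIBD satisfies two necessary conditions:
  (i)  Each point sits in r blocks, and counting incidences through any fixed point gives r(k − 1) = λ(v − 1), so r = λ(v − 1)/(k − 1).
  (ii) Total incidences bk = vr, so b = vr/k.
Step 1: r = λ(v − 1)/(k − 1) = 6·(42 − 1)/(4 − 1) = 6·41/3 = 246/3 = 82.
Step 2: b = vr/k = 42·82/4 = 3444/4 = 861.
Check integrality: r = 82 ∈ Z ✓, b = 861 ∈ Z ✓.
(These identities are necessary conditions: they determine r and b for any design with these parameters, but do not by themselves prove that one exists.)

r = 82, b = 861.


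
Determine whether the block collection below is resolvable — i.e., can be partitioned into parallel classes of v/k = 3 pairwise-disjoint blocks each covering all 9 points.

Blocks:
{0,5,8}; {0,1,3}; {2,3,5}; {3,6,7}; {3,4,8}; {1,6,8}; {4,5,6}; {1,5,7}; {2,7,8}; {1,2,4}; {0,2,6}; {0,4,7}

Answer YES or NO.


v = 9, block size k = 3, number of blocks = 12.
For resolvability, blocks must partition into parallel classes of size v/k = 3.
Total blocks must therefore be a multiple of 3: 12 = 3·4 + 0 ⇒ divisible ✓.
Greedy packing gives 4 candidate class(es). Each should be a full parallel class (size 3, covers all 9 points).
  Class 1 (3 blocks): {0,5,8}; {3,6,7}; {1,2,4}. Points covered: [0, 1, 2, 3, 4, 5, 6, 7, 8].
  Class 2 (3 blocks): {0,1,3}; {4,5,6}; {2,7,8}. Points covered: [0, 1, 2, 3, 4, 5, 6, 7, 8].
  Class 3 (3 blocks): {2,3,5}; {1,6,8}; {0,4,7}. Points covered: [0, 1, 2, 3, 4, 5, 6, 7, 8].
  Class 4 (3 blocks): {3,4,8}; {1,5,7}; {0,2,6}. Points covered: [0, 1, 2, 3, 4, 5, 6, 7, 8].
All classes full (size 3)? YES. All classes cover every point? YES.
Resolvable? YES.

YES


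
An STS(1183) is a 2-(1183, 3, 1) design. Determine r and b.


An STS(v) is a 2-(v, 3, 1) BIBD: block size k = 3, λ = 1.
Replication: r(k − 1) = λ(v − 1) ⇒ r·2 = 1183 − 1 = 1182 ⇒ r = 591.
Block count: b = v(v − 1)/6 = 1183·1182/6 = 1398306/6 = 233051.

r = 591, b = 233051.


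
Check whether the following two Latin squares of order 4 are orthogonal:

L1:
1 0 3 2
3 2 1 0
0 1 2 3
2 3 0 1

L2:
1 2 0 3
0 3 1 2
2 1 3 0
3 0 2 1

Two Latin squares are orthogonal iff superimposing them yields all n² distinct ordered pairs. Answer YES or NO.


Form the n² = 16 superimposed pairs (L1[i][j], L2[i][j]), row by row (rows and columns indexed from 0):
row 0: (1,1) (0,2) (3,0) (2,3)
row 1: (3,0) (2,3) (1,1) (0,2)
row 2: (0,2) (1,1) (2,3) (3,0)
row 3: (2,3) (3,0) (0,2) (1,1)
Orthogonality requires all 16 pairs distinct.
But the pair (3,0) repeats: cell (0,2) has L1 = 3, L2 = 0, and cell (1,0) has L1 = 3, L2 = 0.
A repeated pair means some other pair never occurs (only 4 distinct pairs out of 16), so the squares are not orthogonal.
Conclusion: NO.

NO


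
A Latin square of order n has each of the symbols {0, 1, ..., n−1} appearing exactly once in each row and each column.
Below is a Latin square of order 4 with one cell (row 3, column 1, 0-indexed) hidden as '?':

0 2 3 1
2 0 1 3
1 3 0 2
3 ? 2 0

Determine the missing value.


Row 3 contains symbols [0, 2, 3] — missing [1].
Column 1 contains symbols [0, 2, 3] — missing [1].
The missing symbol must appear in both missing sets; intersection = [1].
Therefore the hidden value is 1.

Missing value = 1.


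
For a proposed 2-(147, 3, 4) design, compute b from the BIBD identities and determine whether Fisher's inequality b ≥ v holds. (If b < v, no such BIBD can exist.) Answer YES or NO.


r = λ(v − 1)/(k − 1) = 4·146/2 = 292.
b = vr/k = 147·292/3 = 14308.
Fisher's inequality: b ≥ v ⇔ 14308 ≥ 147? YES.

YES


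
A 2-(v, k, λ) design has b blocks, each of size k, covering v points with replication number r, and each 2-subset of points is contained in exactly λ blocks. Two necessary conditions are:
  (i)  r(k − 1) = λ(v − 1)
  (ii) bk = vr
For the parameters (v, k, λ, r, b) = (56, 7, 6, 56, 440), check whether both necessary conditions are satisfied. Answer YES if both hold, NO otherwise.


Condition (i): r(k − 1) = 56·6 = 336; λ(v − 1) = 6·55 = 330. Match? NO.
Condition (ii): bk = 440·7 = 3080; vr = 56·56 = 3136. Match? NO.
Both conditions hold? NO.

NO


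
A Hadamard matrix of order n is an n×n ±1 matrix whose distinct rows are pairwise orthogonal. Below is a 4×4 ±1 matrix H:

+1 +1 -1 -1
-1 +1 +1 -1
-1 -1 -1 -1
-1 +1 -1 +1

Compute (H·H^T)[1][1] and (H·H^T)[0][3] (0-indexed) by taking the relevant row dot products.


Row 0 of H: [1, 1, -1, -1].
Row 1 of H: [-1, 1, 1, -1].
Row 3 of H: [-1, 1, -1, 1].
(H·H^T)[1][1] = Σ_j H[1][j]·H[1][j] = (-1)² + (1)² + (1)² + (-1)² = 1 + 1 + 1 + 1 = 4.
(H·H^T)[0][3] = Σ_j H[0][j]·H[3][j] = (1)·(-1) + (1)·(1) + (-1)·(-1) + (-1)·(1) = -1 + 1 + 1 + -1 = 0.
So rows 0 and 3 are orthogonal; the diagonal entry equals n = 4.

(1,1) entry = 4; (0,3) entry = 0.


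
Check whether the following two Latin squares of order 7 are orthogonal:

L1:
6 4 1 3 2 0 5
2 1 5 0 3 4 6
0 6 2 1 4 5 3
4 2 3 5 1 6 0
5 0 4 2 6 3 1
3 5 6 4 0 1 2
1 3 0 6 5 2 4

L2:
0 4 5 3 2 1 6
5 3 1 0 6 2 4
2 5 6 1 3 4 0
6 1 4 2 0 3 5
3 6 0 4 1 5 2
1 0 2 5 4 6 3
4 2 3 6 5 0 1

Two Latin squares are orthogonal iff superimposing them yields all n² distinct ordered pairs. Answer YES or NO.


Form the n² = 49 superimposed pairs (L1[i][j], L2[i][j]), row by row (rows and columns indexed from 0):
row 0: (6,0) (4,4) (1,5) (3,3) (2,2) (0,1) (5,6)
row 1: (2,5) (1,3) (5,1) (0,0) (3,6) (4,2) (6,4)
row 2: (0,2) (6,5) (2,6) (1,1) (4,3) (5,4) (3,0)
row 3: (4,6) (2,1) (3,4) (5,2) (1,0) (6,3) (0,5)
row 4: (5,3) (0,6) (4,0) (2,4) (6,1) (3,5) (1,2)
row 5: (3,1) (5,0) (6,2) (4,5) (0,4) (1,6) (2,3)
row 6: (1,4) (3,2) (0,3) (6,6) (5,5) (2,0) (4,1)
Orthogonality requires all 49 pairs distinct.
Check by first coordinate: for each symbol s of L1, list the L2 entries in the n cells where L1 = s; they must all differ.
  L1 = 0: L2 entries (in reading order) 1, 0, 2, 5, 6, 4, 3 — all 7 distinct ✓
  L1 = 1: L2 entries (in reading order) 5, 3, 1, 0, 2, 6, 4 — all 7 distinct ✓
  L1 = 2: L2 entries (in reading order) 2, 5, 6, 1, 4, 3, 0 — all 7 distinct ✓
  L1 = 3: L2 entries (in reading order) 3, 6, 0, 4, 5, 1, 2 — all 7 distinct ✓
  L1 = 4: L2 entries (in reading order) 4, 2, 3, 6, 0, 5, 1 — all 7 distinct ✓
  L1 = 5: L2 entries (in reading order) 6, 1, 4, 2, 3, 0, 5 — all 7 distinct ✓
  L1 = 6: L2 entries (in reading order) 0, 4, 5, 3, 1, 2, 6 — all 7 distinct ✓
Every symbol of L1 meets every symbol of L2 exactly once, so all 49 pairs are distinct (49 of 49).
Conclusion: YES.

YES


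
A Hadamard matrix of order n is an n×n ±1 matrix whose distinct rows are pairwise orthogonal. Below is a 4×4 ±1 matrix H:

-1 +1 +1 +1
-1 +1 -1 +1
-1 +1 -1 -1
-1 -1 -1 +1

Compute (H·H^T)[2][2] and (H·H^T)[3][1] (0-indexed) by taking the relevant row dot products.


Row 1 of H: [-1, 1, -1, 1].
Row 2 of H: [-1, 1, -1, -1].
Row 3 of H: [-1, -1, -1, 1].
(H·H^T)[2][2] = Σ_j H[2][j]·H[2][j] = (-1)² + (1)² + (-1)² + (-1)² = 1 + 1 + 1 + 1 = 4.
(H·H^T)[3][1] = Σ_j H[3][j]·H[1][j] = (-1)·(-1) + (-1)·(1) + (-1)·(-1) + (1)·(1) = 1 + -1 + 1 + 1 = 2.
Rows 3 and 1 are not orthogonal (dot product = 2 ≠ 0), so H is not a Hadamard matrix.

(2,2) entry = 4; (3,1) entry = 2.


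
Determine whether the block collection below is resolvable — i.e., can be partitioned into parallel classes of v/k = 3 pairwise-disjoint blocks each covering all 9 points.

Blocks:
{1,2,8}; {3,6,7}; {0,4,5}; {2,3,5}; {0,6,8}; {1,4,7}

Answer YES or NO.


v = 9, block size k = 3, number of blocks = 6.
For resolvability, blocks must partition into parallel classes of size v/k = 3.
Total blocks must therefore be a multiple of 3: 6 = 3·2 + 0 ⇒ divisible ✓.
Greedy packing gives 2 candidate class(es). Each should be a full parallel class (size 3, covers all 9 points).
  Class 1 (3 blocks): {1,2,8}; {3,6,7}; {0,4,5}. Points covered: [0, 1, 2, 3, 4, 5, 6, 7, 8].
  Class 2 (3 blocks): {2,3,5}; {0,6,8}; {1,4,7}. Points covered: [0, 1, 2, 3, 4, 5, 6, 7, 8].
All classes full (size 3)? YES. All classes cover every point? YES.
Resolvable? YES.

YES


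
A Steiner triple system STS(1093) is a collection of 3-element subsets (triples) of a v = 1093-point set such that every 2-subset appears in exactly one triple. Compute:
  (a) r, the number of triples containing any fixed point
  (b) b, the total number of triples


An STS(v) is a 2-(v, 3, 1) BIBD: block size k = 3, λ = 1.
Replication: r(k − 1) = λ(v − 1) ⇒ r·2 = 1093 − 1 = 1092 ⇒ r = 546.
Block count: b = v(v − 1)/6 = 1093·1092/6 = 1193556/6 = 198926.
(Check via bk = vr: 198926·3 = 596778 = 1093·546 = 596778 ✓.)

r = 546, b = 198926.


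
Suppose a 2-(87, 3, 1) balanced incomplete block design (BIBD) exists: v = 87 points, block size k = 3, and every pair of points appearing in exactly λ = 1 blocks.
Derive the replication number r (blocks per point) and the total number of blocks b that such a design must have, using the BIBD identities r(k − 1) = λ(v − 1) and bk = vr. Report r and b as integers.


Any 2-(v, k, λ) BIBD satisfies two necessary conditions:
  (i)  Each point sits in r blocks, and counting incidences through any fixed point gives r(k − 1) = λ(v − 1), so r = λ(v − 1)/(k − 1).
  (ii) Total incidences bk = vr, so b = vr/k.
Step 1: r = λ(v − 1)/(k − 1) = 1·(87 − 1)/(3 − 1) = 1·86/2 = 86/2 = 43.
Step 2: b = vr/k = 87·43/3 = 3741/3 = 1247.
Check integrality: r = 43 ∈ Z ✓, b = 1247 ∈ Z ✓.
(These identities are necessary conditions: they determine r and b for any design with these parameters, but do not by themselves prove that one exists.)

r = 43, b = 1247.


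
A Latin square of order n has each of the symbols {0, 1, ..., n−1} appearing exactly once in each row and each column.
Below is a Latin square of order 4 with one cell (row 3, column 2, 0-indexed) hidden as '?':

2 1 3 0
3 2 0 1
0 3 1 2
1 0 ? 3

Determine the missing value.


Row 3 contains symbols [0, 1, 3] — missing [2].
Column 2 contains symbols [0, 1, 3] — missing [2].
The missing symbol must appear in both missing sets; intersection = [2].
Therefore the hidden value is 2.

Missing value = 2.


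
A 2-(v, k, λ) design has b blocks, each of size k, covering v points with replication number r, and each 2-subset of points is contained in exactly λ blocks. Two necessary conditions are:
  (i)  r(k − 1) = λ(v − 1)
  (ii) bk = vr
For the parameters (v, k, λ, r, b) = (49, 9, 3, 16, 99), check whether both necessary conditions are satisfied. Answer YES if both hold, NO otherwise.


Condition (i): r(k − 1) = 16·8 = 128; λ(v − 1) = 3·48 = 144. Match? NO.
Condition (ii): bk = 99·9 = 891; vr = 49·16 = 784. Match? NO.
Both conditions hold? NO.

NO


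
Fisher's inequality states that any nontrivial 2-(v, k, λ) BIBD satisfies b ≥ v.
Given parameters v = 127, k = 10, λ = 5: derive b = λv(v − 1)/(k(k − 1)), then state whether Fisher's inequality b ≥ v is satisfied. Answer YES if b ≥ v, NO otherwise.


b = λv(v − 1)/(k(k − 1)) = 5·127·126/(10·9) = 80010/90 = 889.
Compare with v = 127: b ≥ v, so Fisher's inequality holds.

YES


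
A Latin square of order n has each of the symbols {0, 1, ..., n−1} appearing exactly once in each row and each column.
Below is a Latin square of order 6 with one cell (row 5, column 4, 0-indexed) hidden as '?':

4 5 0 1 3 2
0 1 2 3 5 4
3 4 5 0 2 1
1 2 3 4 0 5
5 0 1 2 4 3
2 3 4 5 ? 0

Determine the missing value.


Row 5 contains symbols [0, 2, 3, 4, 5] — missing [1].
Column 4 contains symbols [0, 2, 3, 4, 5] — missing [1].
The missing symbol must appear in both missing sets; intersection = [1].
Therefore the hidden value is 1.

Missing value = 1.


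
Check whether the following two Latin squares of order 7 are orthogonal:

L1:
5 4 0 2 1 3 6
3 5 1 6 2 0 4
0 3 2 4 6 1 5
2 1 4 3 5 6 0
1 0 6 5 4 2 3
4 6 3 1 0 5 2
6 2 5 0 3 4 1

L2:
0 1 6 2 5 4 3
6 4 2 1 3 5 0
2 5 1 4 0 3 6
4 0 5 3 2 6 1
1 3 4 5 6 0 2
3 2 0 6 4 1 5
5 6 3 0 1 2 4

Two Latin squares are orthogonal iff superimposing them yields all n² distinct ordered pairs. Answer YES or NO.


Form the n² = 49 superimposed pairs (L1[i][j], L2[i][j]), row by row (rows and columns indexed from 0):
row 0: (5,0) (4,1) (0,6) (2,2) (1,5) (3,4) (6,3)
row 1: (3,6) (5,4) (1,2) (6,1) (2,3) (0,5) (4,0)
row 2: (0,2) (3,5) (2,1) (4,4) (6,0) (1,3) (5,6)
row 3: (2,4) (1,0) (4,5) (3,3) (5,2) (6,6) (0,1)
row 4: (1,1) (0,3) (6,4) (5,5) (4,6) (2,0) (3,2)
row 5: (4,3) (6,2) (3,0) (1,6) (0,4) (5,1) (2,5)
row 6: (6,5) (2,6) (5,3) (0,0) (3,1) (4,2) (1,4)
Orthogonality requires all 49 pairs distinct.
Check by first coordinate: for each symbol s of L1, list the L2 entries in the n cells where L1 = s; they must all differ.
  L1 = 0: L2 entries (in reading order) 6, 5, 2, 1, 3, 4, 0 — all 7 distinct ✓
  L1 = 1: L2 entries (in reading order) 5, 2, 3, 0, 1, 6, 4 — all 7 distinct ✓
  L1 = 2: L2 entries (in reading order) 2, 3, 1, 4, 0, 5, 6 — all 7 distinct ✓
  L1 = 3: L2 entries (in reading order) 4, 6, 5, 3, 2, 0, 1 — all 7 distinct ✓
  L1 = 4: L2 entries (in reading order) 1, 0, 4, 5, 6, 3, 2 — all 7 distinct ✓
  L1 = 5: L2 entries (in reading order) 0, 4, 6, 2, 5, 1, 3 — all 7 distinct ✓
  L1 = 6: L2 entries (in reading order) 3, 1, 0, 6, 4, 2, 5 — all 7 distinct ✓
Every symbol of L1 meets every symbol of L2 exactly once, so all 49 pairs are distinct (49 of 49).
Conclusion: YES.

YES


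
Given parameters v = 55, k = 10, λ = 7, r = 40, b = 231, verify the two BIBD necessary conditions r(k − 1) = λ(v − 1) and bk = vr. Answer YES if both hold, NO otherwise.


Condition (i): r(k − 1) = 40·9 = 360; λ(v − 1) = 7·54 = 378. Match? NO.
Condition (ii): bk = 231·10 = 2310; vr = 55·40 = 2200. Match? NO.
Both conditions hold? NO.

NO


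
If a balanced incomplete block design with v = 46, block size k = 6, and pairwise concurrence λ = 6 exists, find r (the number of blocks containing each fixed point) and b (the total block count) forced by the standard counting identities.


Any 2-(v, k, λ) BIBD satisfies two necessary conditions:
  (i)  Each point sits in r blocks, and counting incidences through any fixed point gives r(k − 1) = λ(v − 1), so r = λ(v − 1)/(k − 1).
  (ii) Total incidences bk = vr, so b = vr/k.
Step 1: r = λ(v − 1)/(k − 1) = 6·(46 − 1)/(6 − 1) = 6·45/5 = 270/5 = 54.
Step 2: b = vr/k = 46·54/6 = 2484/6 = 414.
Check integrality: r = 54 ∈ Z ✓, b = 414 ∈ Z ✓.
(These identities are necessary conditions: they determine r and b for any design with these parameters, but do not by themselves prove that one exists.)

r = 54, b = 414.


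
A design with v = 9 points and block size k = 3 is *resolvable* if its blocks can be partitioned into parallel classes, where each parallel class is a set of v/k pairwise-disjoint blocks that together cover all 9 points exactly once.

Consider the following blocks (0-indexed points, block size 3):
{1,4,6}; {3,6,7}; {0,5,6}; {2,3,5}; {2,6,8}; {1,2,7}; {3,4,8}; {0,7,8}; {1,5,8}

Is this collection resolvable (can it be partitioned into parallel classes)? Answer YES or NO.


v = 9, block size k = 3, number of blocks = 9.
For resolvability, blocks must partition into parallel classes of size v/k = 3.
Total blocks must therefore be a multiple of 3: 9 = 3·3 + 0 ⇒ divisible ✓.
Consider block {3,6,7}. The only other block(s) in the collection disjoint from it are {1,5,8} — just 1 block(s). Any parallel class containing {3,6,7} would need 2 other blocks each disjoint from it, so no parallel class of size 3 can contain {3,6,7}.
Since every block must belong to some parallel class in a resolution, the collection cannot be partitioned into parallel classes.
Resolvable? NO.

NO


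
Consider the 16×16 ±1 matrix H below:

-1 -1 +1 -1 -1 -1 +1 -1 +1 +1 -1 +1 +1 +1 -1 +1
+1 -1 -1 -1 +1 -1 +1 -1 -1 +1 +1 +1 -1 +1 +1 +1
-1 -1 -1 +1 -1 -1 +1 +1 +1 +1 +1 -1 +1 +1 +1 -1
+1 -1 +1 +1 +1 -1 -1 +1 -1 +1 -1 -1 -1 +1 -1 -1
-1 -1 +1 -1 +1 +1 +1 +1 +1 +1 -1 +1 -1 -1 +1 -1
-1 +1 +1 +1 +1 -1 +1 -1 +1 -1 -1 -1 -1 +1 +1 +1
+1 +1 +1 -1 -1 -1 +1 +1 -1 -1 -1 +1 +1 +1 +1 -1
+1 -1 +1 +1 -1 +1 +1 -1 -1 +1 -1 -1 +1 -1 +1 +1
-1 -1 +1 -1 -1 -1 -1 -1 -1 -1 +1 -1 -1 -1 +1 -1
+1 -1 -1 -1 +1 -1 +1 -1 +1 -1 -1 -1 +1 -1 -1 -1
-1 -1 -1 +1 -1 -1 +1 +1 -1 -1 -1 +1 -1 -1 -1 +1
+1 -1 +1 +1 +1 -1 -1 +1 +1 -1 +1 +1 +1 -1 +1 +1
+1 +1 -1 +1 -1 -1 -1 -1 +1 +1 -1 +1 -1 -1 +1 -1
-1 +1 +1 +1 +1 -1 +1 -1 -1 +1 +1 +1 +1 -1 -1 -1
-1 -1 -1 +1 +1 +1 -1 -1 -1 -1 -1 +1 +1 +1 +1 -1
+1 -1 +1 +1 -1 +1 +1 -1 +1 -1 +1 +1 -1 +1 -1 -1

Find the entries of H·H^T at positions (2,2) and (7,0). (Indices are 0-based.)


Row 0 of H: [-1, -1, 1, -1, -1, -1, 1, -1, 1, 1, -1, 1, 1, 1, -1, 1].
Row 2 of H: [-1, -1, -1, 1, -1, -1, 1, 1, 1, 1, 1, -1, 1, 1, 1, -1].
Row 7 of H: [1, -1, 1, 1, -1, 1, 1, -1, -1, 1, -1, -1, 1, -1, 1, 1].
(H·H^T)[2][2] = Σ_j H[2][j]·H[2][j] = (-1)² + (-1)² + (-1)² + (1)² + (-1)² + (-1)² + (1)² + (1)² + (1)² + (1)² + (1)² + (-1)² + (1)² + (1)² + (1)² + (-1)² = 1 + 1 + 1 + 1 + 1 + 1 + 1 + 1 + 1 + 1 + 1 + 1 + 1 + 1 + 1 + 1 = 16.
(H·H^T)[7][0] = Σ_j H[7][j]·H[0][j] = (1)·(-1) + (-1)·(-1) + (1)·(1) + (1)·(-1) + (-1)·(-1) + (1)·(-1) + (1)·(1) + (-1)·(-1) + (-1)·(1) + (1)·(1) + (-1)·(-1) + (-1)·(1) + (1)·(1) + (-1)·(1) + (1)·(-1) + (1)·(1) = -1 + 1 + 1 + -1 + 1 + -1 + 1 + 1 + -1 + 1 + 1 + -1 + 1 + -1 + -1 + 1 = 2.
Rows 7 and 0 are not orthogonal (dot product = 2 ≠ 0), so H is not a Hadamard matrix.

(2,2) entry = 16; (7,0) entry = 2.


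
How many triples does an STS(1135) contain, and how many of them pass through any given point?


An STS(v) is a 2-(v, 3, 1) BIBD: block size k = 3, λ = 1.
Replication: r(k − 1) = λ(v − 1) ⇒ r·2 = 1135 − 1 = 1134 ⇒ r = 567.
Block count: bk = vr ⇒ b·3 = 1135·567 = 643545 ⇒ b = 214515.

r = 567, b = 214515.


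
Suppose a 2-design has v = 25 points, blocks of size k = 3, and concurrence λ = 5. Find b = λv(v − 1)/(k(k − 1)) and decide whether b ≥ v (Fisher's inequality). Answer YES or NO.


r = λ(v − 1)/(k − 1) = 5·24/2 = 60.
b = vr/k = 25·60/3 = 500.
Fisher's inequality: b ≥ v ⇔ 500 ≥ 25? YES.

YES


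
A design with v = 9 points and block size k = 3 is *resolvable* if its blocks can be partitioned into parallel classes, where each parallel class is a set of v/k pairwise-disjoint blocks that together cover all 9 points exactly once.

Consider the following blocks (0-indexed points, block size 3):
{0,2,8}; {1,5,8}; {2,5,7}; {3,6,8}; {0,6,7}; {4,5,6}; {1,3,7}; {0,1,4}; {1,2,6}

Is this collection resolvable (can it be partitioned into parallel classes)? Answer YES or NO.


v = 9, block size k = 3, number of blocks = 9.
For resolvability, blocks must partition into parallel classes of size v/k = 3.
Total blocks must therefore be a multiple of 3: 9 = 3·3 + 0 ⇒ divisible ✓.
Consider block {1,5,8}. The only other block(s) in the collection disjoint from it are {0,6,7} — just 1 block(s). Any parallel class containing {1,5,8} would need 2 other blocks each disjoint from it, so no parallel class of size 3 can contain {1,5,8}.
Since every block must belong to some parallel class in a resolution, the collection cannot be partitioned into parallel classes.
Resolvable? NO.

NO


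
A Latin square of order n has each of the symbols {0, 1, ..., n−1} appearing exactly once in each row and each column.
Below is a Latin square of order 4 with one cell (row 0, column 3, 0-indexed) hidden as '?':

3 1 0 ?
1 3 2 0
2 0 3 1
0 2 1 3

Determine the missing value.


Row 0 contains symbols [0, 1, 3] — missing [2].
Column 3 contains symbols [0, 1, 3] — missing [2].
The missing symbol must appear in both missing sets; intersection = [2].
Therefore the hidden value is 2.

Missing value = 2.


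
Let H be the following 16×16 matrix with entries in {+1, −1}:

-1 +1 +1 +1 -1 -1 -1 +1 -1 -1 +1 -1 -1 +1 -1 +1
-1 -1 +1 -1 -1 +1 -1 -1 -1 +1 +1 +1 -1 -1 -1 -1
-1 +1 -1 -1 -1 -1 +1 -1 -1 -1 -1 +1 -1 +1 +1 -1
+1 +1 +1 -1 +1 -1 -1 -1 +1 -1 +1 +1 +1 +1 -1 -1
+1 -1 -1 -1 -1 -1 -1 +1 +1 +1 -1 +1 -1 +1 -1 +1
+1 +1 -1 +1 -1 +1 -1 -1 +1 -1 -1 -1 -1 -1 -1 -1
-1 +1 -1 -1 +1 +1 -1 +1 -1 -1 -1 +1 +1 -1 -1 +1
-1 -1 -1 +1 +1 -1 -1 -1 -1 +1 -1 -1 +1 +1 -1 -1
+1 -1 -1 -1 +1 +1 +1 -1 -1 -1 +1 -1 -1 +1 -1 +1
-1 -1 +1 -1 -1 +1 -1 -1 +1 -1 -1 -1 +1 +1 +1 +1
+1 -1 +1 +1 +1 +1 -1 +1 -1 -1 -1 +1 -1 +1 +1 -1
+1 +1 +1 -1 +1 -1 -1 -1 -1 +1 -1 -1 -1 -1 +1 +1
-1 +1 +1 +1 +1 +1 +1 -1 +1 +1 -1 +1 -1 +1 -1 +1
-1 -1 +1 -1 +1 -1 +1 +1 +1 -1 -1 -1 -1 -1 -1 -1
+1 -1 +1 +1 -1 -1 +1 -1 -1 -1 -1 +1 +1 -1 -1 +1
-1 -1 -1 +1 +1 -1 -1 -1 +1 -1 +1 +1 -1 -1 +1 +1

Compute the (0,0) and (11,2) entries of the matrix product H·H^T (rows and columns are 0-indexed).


Row 0 of H: [-1, 1, 1, 1, -1, -1, -1, 1, -1, -1, 1, -1, -1, 1, -1, 1].
Row 2 of H: [-1, 1, -1, -1, -1, -1, 1, -1, -1, -1, -1, 1, -1, 1, 1, -1].
Row 11 of H: [1, 1, 1, -1, 1, -1, -1, -1, -1, 1, -1, -1, -1, -1, 1, 1].
(H·H^T)[0][0] = Σ_j H[0][j]·H[0][j] = (-1)² + (1)² + (1)² + (1)² + (-1)² + (-1)² + (-1)² + (1)² + (-1)² + (-1)² + (1)² + (-1)² + (-1)² + (1)² + (-1)² + (1)² = 1 + 1 + 1 + 1 + 1 + 1 + 1 + 1 + 1 + 1 + 1 + 1 + 1 + 1 + 1 + 1 = 16.
(H·H^T)[11][2] = Σ_j H[11][j]·H[2][j] = (1)·(-1) + (1)·(1) + (1)·(-1) + (-1)·(-1) + (1)·(-1) + (-1)·(-1) + (-1)·(1) + (-1)·(-1) + (-1)·(-1) + (1)·(-1) + (-1)·(-1) + (-1)·(1) + (-1)·(-1) + (-1)·(1) + (1)·(1) + (1)·(-1) = -1 + 1 + -1 + 1 + -1 + 1 + -1 + 1 + 1 + -1 + 1 + -1 + 1 + -1 + 1 + -1 = 0.
So rows 11 and 2 are orthogonal; the diagonal entry equals n = 16.

(0,0) entry = 16; (11,2) entry = 0.


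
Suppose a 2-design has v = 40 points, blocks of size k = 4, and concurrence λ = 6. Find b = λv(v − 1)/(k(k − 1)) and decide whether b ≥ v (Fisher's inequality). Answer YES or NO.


r = λ(v − 1)/(k − 1) = 6·39/3 = 78.
b = vr/k = 40·78/4 = 780.
Fisher's inequality: b ≥ v ⇔ 780 ≥ 40? YES.

YES


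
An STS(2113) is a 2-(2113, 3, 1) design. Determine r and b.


An STS(v) is a 2-(v, 3, 1) BIBD: block size k = 3, λ = 1.
Replication: r(k − 1) = λ(v − 1) ⇒ r·2 = 2113 − 1 = 2112 ⇒ r = 1056.
Block count: b = v(v − 1)/6 = 2113·2112/6 = 4462656/6 = 743776.
(Check via bk = vr: 743776·3 = 2231328 = 2113·1056 = 2231328 ✓.)

r = 1056, b = 743776.


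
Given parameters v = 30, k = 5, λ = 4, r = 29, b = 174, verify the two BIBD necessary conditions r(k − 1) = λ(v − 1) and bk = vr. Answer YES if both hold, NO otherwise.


Condition (i): r(k − 1) = 29·4 = 116; λ(v − 1) = 4·29 = 116. Match? YES.
Condition (ii): bk = 174·5 = 870; vr = 30·29 = 870. Match? YES.
Both conditions hold? YES.

YES


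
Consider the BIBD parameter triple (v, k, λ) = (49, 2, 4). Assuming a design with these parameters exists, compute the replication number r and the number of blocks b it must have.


Any 2-(v, k, λ) BIBD satisfies two necessary conditions:
  (i)  Each point sits in r blocks, and counting incidences through any fixed point gives r(k − 1) = λ(v − 1), so r = λ(v − 1)/(k − 1).
  (ii) Total incidences bk = vr, so b = vr/k.
Step 1: r = λ(v − 1)/(k − 1) = 4·(49 − 1)/(2 − 1) = 4·48/1 = 192/1 = 192.
Step 2: b = vr/k = 49·192/2 = 9408/2 = 4704.
Check integrality: r = 192 ∈ Z ✓, b = 4704 ∈ Z ✓.
(These identities are necessary conditions: they determine r and b for any design with these parameters, but do not by themselves prove that one exists.)

r = 192, b = 4704.


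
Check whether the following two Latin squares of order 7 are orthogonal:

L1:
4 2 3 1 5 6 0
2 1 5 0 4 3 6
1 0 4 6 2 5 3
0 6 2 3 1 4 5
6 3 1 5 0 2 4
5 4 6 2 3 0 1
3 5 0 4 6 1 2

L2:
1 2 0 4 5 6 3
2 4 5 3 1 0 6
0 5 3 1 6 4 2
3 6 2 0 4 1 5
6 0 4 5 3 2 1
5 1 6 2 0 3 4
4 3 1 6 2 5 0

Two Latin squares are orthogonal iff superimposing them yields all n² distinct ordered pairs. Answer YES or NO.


Form the n² = 49 superimposed pairs (L1[i][j], L2[i][j]), row by row (rows and columns indexed from 0):
row 0: (4,1) (2,2) (3,0) (1,4) (5,5) (6,6) (0,3)
row 1: (2,2) (1,4) (5,5) (0,3) (4,1) (3,0) (6,6)
row 2: (1,0) (0,5) (4,3) (6,1) (2,6) (5,4) (3,2)
row 3: (0,3) (6,6) (2,2) (3,0) (1,4) (4,1) (5,5)
row 4: (6,6) (3,0) (1,4) (5,5) (0,3) (2,2) (4,1)
row 5: (5,5) (4,1) (6,6) (2,2) (3,0) (0,3) (1,4)
row 6: (3,4) (5,3) (0,1) (4,6) (6,2) (1,5) (2,0)
Orthogonality requires all 49 pairs distinct.
But the pair (2,2) repeats: cell (0,1) has L1 = 2, L2 = 2, and cell (1,0) has L1 = 2, L2 = 2.
A repeated pair means some other pair never occurs (only 21 distinct pairs out of 49), so the squares are not orthogonal.
Conclusion: NO.

NO


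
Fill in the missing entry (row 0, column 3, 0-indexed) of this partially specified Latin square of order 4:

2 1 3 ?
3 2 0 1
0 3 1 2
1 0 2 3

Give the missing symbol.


Row 0 contains symbols [1, 2, 3] — missing [0].
Column 3 contains symbols [1, 2, 3] — missing [0].
The missing symbol must appear in both missing sets; intersection = [0].
Therefore the hidden value is 0.

Missing value = 0.
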